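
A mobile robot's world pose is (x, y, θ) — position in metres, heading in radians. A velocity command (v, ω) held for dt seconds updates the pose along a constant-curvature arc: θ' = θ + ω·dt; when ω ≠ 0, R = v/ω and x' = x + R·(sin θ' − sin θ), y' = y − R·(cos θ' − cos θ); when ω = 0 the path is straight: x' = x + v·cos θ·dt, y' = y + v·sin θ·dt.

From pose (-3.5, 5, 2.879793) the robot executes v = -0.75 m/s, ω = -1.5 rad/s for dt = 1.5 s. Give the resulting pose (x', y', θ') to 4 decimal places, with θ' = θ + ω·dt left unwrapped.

θ' = 2.8798 + -1.5·1.5 = 0.6298
R = v/ω = -0.75/-1.5 = 0.5000
x' = -3.5 + 0.5000·(sin 0.6298 − sin 2.8798) = -3.3349
y' = 5 − 0.5000·(cos 0.6298 − cos 2.8798) = 4.1130

(-3.3349, 4.1130, 0.6298)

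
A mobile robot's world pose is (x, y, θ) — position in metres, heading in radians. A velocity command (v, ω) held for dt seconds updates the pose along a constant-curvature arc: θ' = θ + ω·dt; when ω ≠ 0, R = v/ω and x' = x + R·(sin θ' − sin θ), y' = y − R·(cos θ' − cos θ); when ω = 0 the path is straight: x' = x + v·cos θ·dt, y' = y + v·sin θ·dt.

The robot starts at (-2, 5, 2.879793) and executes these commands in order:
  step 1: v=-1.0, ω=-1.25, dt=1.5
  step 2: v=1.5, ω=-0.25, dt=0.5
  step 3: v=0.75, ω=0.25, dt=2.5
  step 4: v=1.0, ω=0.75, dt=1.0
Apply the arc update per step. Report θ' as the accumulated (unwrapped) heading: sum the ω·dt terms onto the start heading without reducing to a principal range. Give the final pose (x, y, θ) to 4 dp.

step 1: θ'=1.0048 (R=0.8000) → pose (-1.5318, 3.7982, 1.0048)
step 2: θ'=0.8798 (R=-6.0000) → pose (-1.0912, 4.4045, 0.8798)
step 3: θ'=1.5048 (R=3.0000) → pose (-0.4095, 6.1186, 1.5048)
step 4: θ'=2.2548 (R=1.3333) → pose (-0.7065, 7.0491, 2.2548)

(-0.7065, 7.0491, 2.2548)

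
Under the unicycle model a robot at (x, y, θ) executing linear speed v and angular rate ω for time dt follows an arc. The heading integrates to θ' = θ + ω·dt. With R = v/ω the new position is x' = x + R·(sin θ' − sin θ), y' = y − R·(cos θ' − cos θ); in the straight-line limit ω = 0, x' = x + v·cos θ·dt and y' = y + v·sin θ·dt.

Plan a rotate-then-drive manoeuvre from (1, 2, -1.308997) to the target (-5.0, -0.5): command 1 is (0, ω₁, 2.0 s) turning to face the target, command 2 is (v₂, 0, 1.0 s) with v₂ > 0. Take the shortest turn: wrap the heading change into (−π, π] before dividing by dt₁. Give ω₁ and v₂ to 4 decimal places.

heading to target = atan2(-0.5−2, -5−1) = -2.7468
Δθ = wrap(-2.7468 − -1.3090) = -1.4378; ω₁ = Δθ/dt₁ = -0.7189
distance = √((-5−1)² + (-0.5−2)²) = 6.5000; v₂ = distance/dt₂ = 6.5000

ω₁ = -0.7189, v₂ = 6.5000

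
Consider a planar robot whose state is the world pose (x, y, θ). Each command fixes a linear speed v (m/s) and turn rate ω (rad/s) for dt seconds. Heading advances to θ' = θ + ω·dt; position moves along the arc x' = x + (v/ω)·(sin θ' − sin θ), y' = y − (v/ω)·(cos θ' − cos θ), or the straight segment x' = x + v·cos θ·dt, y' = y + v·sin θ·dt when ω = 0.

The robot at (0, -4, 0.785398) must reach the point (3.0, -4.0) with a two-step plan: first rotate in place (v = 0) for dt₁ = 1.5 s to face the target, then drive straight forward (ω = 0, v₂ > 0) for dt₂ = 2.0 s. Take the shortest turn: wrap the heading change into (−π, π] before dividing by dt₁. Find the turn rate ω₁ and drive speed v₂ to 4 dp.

heading to target = atan2(-4−-4, 3−0) = 0.0000
Δθ = wrap(0.0000 − 0.7854) = -0.7854; ω₁ = Δθ/dt₁ = -0.5236
distance = √((3−0)² + (-4−-4)²) = 3.0000; v₂ = distance/dt₂ = 1.5000

ω₁ = -0.5236, v₂ = 1.5000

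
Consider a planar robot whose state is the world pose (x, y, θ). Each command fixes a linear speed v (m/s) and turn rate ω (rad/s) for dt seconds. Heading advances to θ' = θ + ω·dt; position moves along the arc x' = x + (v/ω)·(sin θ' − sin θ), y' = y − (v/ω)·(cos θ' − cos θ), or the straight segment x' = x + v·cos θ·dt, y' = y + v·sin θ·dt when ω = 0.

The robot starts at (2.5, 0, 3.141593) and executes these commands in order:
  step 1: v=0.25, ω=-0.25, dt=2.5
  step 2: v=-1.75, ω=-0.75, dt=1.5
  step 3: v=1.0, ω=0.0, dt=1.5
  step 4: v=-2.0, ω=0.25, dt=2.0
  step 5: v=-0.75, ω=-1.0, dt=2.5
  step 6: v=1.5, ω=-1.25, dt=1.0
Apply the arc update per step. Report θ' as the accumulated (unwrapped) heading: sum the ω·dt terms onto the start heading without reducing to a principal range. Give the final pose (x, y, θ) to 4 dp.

step 1: θ'=2.5166 (R=-1.0000) → pose (1.9149, 0.1890, 2.5166)
step 2: θ'=1.3916 (R=2.3333) → pose (2.8456, -2.1191, 1.3916)
step 3: θ'=1.3916 (straight) → pose (3.1130, -0.6431, 1.3916)
step 4: θ'=1.8916 (R=-8.0000) → pose (3.3930, -4.5917, 1.8916)
step 5: θ'=-0.6084 (R=0.7500) → pose (2.2526, -5.4436, -0.6084)
step 6: θ'=-1.8584 (R=-1.2000) → pose (2.7175, -6.7687, -1.8584)

(2.7175, -6.7687, -1.8584)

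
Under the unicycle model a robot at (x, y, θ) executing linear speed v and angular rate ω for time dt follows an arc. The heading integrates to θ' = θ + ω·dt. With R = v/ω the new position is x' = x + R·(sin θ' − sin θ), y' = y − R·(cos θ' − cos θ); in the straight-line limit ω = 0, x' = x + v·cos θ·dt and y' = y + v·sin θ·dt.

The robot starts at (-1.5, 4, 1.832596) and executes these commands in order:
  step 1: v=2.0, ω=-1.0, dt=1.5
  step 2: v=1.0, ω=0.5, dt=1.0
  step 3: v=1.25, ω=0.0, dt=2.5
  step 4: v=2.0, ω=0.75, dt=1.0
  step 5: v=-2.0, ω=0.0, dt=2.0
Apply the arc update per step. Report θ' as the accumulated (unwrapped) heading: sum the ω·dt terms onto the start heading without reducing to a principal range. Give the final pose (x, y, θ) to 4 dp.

(3.4494, 7.0903, 1.5826)

step 1: θ'=0.3326 (R=-2.0000) → pose (-0.2211, 6.4080, 0.3326)
step 2: θ'=0.8326 (R=2.0000) → pose (0.6052, 6.9525, 0.8326)
step 3: θ'=0.8326 (straight) → pose (2.7082, 9.2640, 0.8326)
step 4: θ'=1.5826 (R=2.6667) → pose (3.4022, 11.0900, 1.5826)
step 5: θ'=1.5826 (straight) → pose (3.4494, 7.0903, 1.5826)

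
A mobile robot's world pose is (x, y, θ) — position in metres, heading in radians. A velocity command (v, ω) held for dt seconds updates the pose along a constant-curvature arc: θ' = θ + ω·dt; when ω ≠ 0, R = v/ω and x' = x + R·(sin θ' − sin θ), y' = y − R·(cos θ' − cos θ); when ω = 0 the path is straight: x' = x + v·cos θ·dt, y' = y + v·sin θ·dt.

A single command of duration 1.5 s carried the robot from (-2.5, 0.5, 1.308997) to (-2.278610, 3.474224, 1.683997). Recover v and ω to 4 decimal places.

Δθ = 1.683997 − 1.308997 = 0.375000
ω = Δθ/dt = 0.375000/1.5 = 0.2500
R = −Δy/(cos θ' − cos θ) = 8.0000
v = R·ω = 8.0000·0.2500 = 2.0000

v = 2.0000, ω = 0.2500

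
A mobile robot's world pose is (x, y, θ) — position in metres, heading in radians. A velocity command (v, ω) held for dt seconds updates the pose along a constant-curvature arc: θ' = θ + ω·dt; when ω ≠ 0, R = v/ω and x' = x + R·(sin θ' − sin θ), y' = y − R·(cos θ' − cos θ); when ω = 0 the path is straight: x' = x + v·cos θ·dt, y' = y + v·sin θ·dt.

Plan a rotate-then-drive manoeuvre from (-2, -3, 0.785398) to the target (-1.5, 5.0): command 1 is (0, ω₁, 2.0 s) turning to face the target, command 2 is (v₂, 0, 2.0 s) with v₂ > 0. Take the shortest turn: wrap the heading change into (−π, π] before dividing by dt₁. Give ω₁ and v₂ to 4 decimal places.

heading to target = atan2(5−-3, -1.5−-2) = 1.5084
Δθ = wrap(1.5084 − 0.7854) = 0.7230; ω₁ = Δθ/dt₁ = 0.3615
distance = √((-1.5−-2)² + (5−-3)²) = 8.0156; v₂ = distance/dt₂ = 4.0078

ω₁ = 0.3615, v₂ = 4.0078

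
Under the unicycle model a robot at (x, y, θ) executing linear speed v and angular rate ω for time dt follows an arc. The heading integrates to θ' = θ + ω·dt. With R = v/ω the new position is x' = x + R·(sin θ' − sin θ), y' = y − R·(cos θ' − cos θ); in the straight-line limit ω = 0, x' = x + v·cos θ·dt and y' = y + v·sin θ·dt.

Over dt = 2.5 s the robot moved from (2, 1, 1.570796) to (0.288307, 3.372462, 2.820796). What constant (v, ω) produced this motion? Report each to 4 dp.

v = 1.2500, ω = 0.5000

Δθ = 2.820796 − 1.570796 = 1.250000
ω = Δθ/dt = 1.250000/2.5 = 0.5000
R = −Δy/(cos θ' − cos θ) = 2.5000
v = R·ω = 2.5000·0.5000 = 1.2500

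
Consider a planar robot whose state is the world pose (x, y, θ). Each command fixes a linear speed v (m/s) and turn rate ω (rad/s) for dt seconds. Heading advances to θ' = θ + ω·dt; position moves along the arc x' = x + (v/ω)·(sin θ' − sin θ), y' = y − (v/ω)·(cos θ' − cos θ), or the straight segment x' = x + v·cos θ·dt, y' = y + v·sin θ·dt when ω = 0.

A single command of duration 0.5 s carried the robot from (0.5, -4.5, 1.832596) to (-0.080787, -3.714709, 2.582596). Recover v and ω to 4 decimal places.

Δθ = 2.582596 − 1.832596 = 0.750000
ω = Δθ/dt = 0.750000/0.5 = 1.5000
R = −Δy/(cos θ' − cos θ) = 1.3333
v = R·ω = 1.3333·1.5000 = 2.0000

v = 2.0000, ω = 1.5000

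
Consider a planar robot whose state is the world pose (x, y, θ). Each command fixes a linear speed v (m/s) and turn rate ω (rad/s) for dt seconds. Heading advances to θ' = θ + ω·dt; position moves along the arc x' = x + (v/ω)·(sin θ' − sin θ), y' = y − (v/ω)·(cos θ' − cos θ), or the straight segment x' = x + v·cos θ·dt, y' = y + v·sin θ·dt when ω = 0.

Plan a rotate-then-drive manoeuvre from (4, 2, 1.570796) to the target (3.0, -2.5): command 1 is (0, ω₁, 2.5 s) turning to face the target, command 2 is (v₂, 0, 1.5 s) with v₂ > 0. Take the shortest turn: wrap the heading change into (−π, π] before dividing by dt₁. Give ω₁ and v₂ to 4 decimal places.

ω₁ = 1.1692, v₂ = 3.0732

heading to target = atan2(-2.5−2, 3−4) = -1.7895
Δθ = wrap(-1.7895 − 1.5708) = 2.9229; ω₁ = Δθ/dt₁ = 1.1692
distance = √((3−4)² + (-2.5−2)²) = 4.6098; v₂ = distance/dt₂ = 3.0732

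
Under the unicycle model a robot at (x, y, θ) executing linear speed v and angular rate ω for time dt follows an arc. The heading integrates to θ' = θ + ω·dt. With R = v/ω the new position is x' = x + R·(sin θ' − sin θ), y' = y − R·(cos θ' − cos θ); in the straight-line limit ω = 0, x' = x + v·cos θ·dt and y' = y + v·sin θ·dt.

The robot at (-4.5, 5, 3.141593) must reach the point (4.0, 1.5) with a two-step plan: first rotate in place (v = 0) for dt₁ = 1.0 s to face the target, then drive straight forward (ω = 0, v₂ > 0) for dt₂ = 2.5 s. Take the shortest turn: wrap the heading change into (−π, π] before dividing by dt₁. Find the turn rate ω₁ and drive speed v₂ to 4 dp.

heading to target = atan2(1.5−5, 4−-4.5) = -0.3906
Δθ = wrap(-0.3906 − 3.1416) = 2.7510; ω₁ = Δθ/dt₁ = 2.7510
distance = √((4−-4.5)² + (1.5−5)²) = 9.1924; v₂ = distance/dt₂ = 3.6770

ω₁ = 2.7510, v₂ = 3.6770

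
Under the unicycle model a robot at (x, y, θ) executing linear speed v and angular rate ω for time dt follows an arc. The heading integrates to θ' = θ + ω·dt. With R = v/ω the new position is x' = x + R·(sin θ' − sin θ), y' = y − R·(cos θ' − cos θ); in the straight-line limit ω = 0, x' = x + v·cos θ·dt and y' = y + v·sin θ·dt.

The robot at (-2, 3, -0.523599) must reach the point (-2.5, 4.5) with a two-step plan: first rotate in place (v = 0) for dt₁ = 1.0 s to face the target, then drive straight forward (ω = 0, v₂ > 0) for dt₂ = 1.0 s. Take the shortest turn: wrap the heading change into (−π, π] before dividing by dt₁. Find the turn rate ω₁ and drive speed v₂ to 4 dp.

ω₁ = 2.4161, v₂ = 1.5811

heading to target = atan2(4.5−3, -2.5−-2) = 1.8925
Δθ = wrap(1.8925 − -0.5236) = 2.4161; ω₁ = Δθ/dt₁ = 2.4161
distance = √((-2.5−-2)² + (4.5−3)²) = 1.5811; v₂ = distance/dt₂ = 1.5811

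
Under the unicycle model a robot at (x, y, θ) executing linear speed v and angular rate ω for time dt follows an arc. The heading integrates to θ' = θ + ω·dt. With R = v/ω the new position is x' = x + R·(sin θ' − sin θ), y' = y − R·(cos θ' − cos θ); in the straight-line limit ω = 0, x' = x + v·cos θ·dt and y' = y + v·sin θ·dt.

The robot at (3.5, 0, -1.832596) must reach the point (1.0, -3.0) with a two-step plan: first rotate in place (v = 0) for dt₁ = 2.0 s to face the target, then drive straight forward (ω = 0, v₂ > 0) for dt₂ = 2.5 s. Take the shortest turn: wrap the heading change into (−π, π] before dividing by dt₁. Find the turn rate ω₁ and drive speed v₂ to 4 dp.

heading to target = atan2(-3−0, 1−3.5) = -2.2655
Δθ = wrap(-2.2655 − -1.8326) = -0.4329; ω₁ = Δθ/dt₁ = -0.2165
distance = √((1−3.5)² + (-3−0)²) = 3.9051; v₂ = distance/dt₂ = 1.5620

ω₁ = -0.2165, v₂ = 1.5620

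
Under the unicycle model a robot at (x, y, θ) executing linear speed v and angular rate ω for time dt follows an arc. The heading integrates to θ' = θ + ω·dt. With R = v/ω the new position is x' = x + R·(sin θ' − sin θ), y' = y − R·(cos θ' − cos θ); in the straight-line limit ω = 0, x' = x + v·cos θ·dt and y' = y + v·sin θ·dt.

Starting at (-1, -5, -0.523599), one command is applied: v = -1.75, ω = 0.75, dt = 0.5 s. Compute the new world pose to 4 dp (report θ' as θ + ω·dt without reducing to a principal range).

(-1.8212, -4.7131, -0.1486)

θ' = -0.5236 + 0.75·0.5 = -0.1486
R = v/ω = -1.75/0.75 = -2.3333
x' = -1 + -2.3333·(sin -0.1486 − sin -0.5236) = -1.8212
y' = -5 − -2.3333·(cos -0.1486 − cos -0.5236) = -4.7131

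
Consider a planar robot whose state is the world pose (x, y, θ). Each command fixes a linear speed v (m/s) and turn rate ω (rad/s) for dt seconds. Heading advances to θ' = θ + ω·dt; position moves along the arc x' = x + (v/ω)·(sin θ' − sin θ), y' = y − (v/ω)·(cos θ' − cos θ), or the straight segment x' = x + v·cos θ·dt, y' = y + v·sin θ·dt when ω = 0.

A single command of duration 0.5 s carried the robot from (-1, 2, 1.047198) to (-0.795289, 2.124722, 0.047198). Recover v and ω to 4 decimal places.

v = 0.5000, ω = -2.0000

Δθ = 0.047198 − 1.047198 = -1.000000
ω = Δθ/dt = -1.000000/0.5 = -2.0000
R = Δx/(sin θ' − sin θ) = -0.2500
v = R·ω = -0.2500·-2.0000 = 0.5000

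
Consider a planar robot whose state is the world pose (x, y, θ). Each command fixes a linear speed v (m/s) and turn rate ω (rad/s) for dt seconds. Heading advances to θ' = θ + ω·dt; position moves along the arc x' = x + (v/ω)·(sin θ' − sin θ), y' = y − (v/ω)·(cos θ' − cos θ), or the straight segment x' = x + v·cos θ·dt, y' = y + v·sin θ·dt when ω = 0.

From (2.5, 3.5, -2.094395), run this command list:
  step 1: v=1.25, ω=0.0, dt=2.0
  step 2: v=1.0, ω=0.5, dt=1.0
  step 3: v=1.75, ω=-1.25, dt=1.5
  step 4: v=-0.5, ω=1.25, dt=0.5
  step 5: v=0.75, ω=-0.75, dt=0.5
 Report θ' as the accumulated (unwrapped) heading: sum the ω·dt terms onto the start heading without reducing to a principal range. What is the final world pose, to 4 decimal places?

(-0.9924, -0.9549, -3.2194)

step 1: θ'=-2.0944 (straight) → pose (1.2500, 1.3349, -2.0944)
step 2: θ'=-1.5944 (R=2.0000) → pose (0.9826, 0.3821, -1.5944)
step 3: θ'=-3.4694 (R=-1.4000) → pose (-0.8678, -0.9103, -3.4694)
step 4: θ'=-2.8444 (R=-0.4000) → pose (-0.6218, -0.9141, -2.8444)
step 5: θ'=-3.2194 (R=-1.0000) → pose (-0.9924, -0.9549, -3.2194)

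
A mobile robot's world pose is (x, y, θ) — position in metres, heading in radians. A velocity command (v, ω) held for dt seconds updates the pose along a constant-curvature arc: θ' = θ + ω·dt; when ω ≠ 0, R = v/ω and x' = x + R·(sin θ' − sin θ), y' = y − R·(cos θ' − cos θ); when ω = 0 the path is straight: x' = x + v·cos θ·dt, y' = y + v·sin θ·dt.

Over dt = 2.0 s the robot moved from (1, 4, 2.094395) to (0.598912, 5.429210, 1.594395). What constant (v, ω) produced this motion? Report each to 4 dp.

v = 0.7500, ω = -0.2500

Δθ = 1.594395 − 2.094395 = -0.500000
ω = Δθ/dt = -0.500000/2.0 = -0.2500
R = −Δy/(cos θ' − cos θ) = -3.0000
v = R·ω = -3.0000·-0.2500 = 0.7500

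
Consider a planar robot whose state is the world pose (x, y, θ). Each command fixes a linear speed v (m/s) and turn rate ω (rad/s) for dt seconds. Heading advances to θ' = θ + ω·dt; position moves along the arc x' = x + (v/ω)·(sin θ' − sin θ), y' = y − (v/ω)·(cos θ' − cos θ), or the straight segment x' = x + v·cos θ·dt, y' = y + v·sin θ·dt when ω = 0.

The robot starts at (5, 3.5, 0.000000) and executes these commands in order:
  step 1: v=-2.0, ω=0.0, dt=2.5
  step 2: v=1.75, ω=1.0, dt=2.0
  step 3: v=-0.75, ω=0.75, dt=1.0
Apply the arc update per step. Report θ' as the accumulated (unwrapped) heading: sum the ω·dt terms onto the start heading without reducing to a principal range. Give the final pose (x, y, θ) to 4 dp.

(2.1189, 5.4701, 2.7500)

step 1: θ'=0.0000 (straight) → pose (0.0000, 3.5000, 0.0000)
step 2: θ'=2.0000 (R=1.7500) → pose (1.5913, 5.9783, 2.0000)
step 3: θ'=2.7500 (R=-1.0000) → pose (2.1189, 5.4701, 2.7500)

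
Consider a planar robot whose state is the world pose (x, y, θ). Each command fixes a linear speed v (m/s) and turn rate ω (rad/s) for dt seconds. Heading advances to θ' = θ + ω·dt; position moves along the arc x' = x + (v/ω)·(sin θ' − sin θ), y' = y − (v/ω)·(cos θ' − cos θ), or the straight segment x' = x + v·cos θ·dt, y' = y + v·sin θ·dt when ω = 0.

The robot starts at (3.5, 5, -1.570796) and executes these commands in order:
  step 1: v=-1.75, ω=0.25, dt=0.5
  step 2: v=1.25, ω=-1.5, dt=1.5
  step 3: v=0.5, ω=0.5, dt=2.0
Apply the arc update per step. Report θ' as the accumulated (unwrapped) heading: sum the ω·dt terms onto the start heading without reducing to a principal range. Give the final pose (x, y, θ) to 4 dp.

(1.2226, 5.1122, -2.6958)

step 1: θ'=-1.4458 (R=-7.0000) → pose (3.4454, 5.8727, -1.4458)
step 2: θ'=-3.6958 (R=-0.8333) → pose (2.1800, 5.0602, -3.6958)
step 3: θ'=-2.6958 (R=1.0000) → pose (1.2226, 5.1122, -2.6958)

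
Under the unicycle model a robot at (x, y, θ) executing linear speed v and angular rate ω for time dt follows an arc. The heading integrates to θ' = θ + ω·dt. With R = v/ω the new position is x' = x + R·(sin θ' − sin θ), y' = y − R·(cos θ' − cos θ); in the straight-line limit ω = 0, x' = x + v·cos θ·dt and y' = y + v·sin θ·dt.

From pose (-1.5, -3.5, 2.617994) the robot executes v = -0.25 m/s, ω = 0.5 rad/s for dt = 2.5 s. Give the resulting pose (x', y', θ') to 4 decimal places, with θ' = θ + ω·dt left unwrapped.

θ' = 2.6180 + 0.5·2.5 = 3.8680
R = v/ω = -0.25/0.5 = -0.5000
x' = -1.5 + -0.5000·(sin 3.8680 − sin 2.6180) = -0.9179
y' = -3.5 − -0.5000·(cos 3.8680 − cos 2.6180) = -3.4408

(-0.9179, -3.4408, 3.8680)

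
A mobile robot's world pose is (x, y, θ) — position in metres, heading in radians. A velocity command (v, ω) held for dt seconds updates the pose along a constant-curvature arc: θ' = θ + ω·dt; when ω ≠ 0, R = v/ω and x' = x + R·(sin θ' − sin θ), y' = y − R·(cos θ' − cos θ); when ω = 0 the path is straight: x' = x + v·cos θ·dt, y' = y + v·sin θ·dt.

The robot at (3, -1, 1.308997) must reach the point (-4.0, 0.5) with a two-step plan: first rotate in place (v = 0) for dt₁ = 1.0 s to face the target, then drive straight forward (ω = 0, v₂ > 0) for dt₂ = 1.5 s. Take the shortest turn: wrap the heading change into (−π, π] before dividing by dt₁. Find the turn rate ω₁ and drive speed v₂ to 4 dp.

ω₁ = 1.6215, v₂ = 4.7726

heading to target = atan2(0.5−-1, -4−3) = 2.9305
Δθ = wrap(2.9305 − 1.3090) = 1.6215; ω₁ = Δθ/dt₁ = 1.6215
distance = √((-4−3)² + (0.5−-1)²) = 7.1589; v₂ = distance/dt₂ = 4.7726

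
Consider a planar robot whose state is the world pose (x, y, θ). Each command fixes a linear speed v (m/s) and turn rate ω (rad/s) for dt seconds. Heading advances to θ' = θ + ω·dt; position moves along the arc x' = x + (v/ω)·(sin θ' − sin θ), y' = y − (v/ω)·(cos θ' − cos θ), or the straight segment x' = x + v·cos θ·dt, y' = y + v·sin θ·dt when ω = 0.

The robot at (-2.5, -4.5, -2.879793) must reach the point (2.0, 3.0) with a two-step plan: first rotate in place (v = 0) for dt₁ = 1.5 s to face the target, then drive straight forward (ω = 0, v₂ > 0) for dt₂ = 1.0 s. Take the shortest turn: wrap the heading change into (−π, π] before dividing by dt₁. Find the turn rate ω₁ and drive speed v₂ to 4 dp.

heading to target = atan2(3−-4.5, 2−-2.5) = 1.0304
Δθ = wrap(1.0304 − -2.8798) = -2.3730; ω₁ = Δθ/dt₁ = -1.5820
distance = √((2−-2.5)² + (3−-4.5)²) = 8.7464; v₂ = distance/dt₂ = 8.7464

ω₁ = -1.5820, v₂ = 8.7464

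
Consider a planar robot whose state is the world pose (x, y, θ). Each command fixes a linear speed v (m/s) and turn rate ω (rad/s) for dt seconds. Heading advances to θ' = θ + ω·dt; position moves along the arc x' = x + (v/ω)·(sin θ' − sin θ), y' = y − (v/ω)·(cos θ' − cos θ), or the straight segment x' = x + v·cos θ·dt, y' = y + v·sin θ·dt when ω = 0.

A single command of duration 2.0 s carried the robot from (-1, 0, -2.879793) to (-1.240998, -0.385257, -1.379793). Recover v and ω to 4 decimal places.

Δθ = -1.379793 − -2.879793 = 1.500000
ω = Δθ/dt = 1.500000/2.0 = 0.7500
R = −Δy/(cos θ' − cos θ) = 0.3333
v = R·ω = 0.3333·0.7500 = 0.2500

v = 0.2500, ω = 0.7500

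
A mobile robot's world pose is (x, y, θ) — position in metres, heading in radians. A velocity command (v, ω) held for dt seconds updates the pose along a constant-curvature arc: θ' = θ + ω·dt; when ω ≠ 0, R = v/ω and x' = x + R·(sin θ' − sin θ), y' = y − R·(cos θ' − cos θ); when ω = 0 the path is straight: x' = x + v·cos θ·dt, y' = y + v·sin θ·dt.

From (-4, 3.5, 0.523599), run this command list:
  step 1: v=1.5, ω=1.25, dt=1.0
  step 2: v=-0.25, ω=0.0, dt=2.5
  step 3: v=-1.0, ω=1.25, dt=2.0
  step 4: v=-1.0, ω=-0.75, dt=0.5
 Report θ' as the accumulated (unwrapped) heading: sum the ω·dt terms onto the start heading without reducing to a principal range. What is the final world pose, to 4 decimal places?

(-1.4995, 4.3927, 3.8986)

step 1: θ'=1.7736 (R=1.2000) → pose (-3.4246, 4.7809, 1.7736)
step 2: θ'=1.7736 (straight) → pose (-3.2987, 4.1687, 1.7736)
step 3: θ'=4.2736 (R=-0.8000) → pose (-1.7909, 3.9900, 4.2736)
step 4: θ'=3.8986 (R=1.3333) → pose (-1.4995, 4.3927, 3.8986)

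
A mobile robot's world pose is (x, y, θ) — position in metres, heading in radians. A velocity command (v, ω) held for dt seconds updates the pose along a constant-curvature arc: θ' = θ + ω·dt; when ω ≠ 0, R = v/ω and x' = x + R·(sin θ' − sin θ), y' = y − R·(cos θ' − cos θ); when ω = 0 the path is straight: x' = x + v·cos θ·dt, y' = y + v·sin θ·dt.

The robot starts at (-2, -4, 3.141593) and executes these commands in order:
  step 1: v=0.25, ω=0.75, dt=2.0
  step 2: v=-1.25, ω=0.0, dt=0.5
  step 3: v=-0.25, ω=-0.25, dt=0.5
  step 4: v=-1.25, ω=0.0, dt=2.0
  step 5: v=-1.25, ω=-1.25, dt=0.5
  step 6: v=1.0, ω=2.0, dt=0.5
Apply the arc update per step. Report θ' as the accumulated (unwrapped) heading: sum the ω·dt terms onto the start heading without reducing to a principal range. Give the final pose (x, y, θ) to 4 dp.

(-1.6372, -1.0281, 4.8916)

step 1: θ'=4.6416 (R=0.3333) → pose (-2.3325, -4.3098, 4.6416)
step 2: θ'=4.6416 (straight) → pose (-2.2883, -3.6863, 4.6416)
step 3: θ'=4.5166 (R=1.0000) → pose (-2.2717, -3.5625, 4.5166)
step 4: θ'=4.5166 (straight) → pose (-1.7853, -1.1103, 4.5166)
step 5: θ'=3.8916 (R=1.0000) → pose (-1.4861, -0.5731, 3.8916)
step 6: θ'=4.8916 (R=0.5000) → pose (-1.6372, -1.0281, 4.8916)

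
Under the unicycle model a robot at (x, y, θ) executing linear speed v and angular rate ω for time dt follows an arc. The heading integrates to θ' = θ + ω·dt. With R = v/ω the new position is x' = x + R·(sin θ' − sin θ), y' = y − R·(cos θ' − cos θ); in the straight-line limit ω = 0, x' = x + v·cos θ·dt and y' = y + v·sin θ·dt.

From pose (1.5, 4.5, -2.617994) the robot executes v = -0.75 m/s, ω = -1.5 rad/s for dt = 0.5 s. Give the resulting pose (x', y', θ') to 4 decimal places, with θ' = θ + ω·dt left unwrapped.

θ' = -2.6180 + -1.5·0.5 = -3.3680
R = v/ω = -0.75/-1.5 = 0.5000
x' = 1.5 + 0.5000·(sin -3.3680 − sin -2.6180) = 1.8622
y' = 4.5 − 0.5000·(cos -3.3680 − cos -2.6180) = 4.5542

(1.8622, 4.5542, -3.3680)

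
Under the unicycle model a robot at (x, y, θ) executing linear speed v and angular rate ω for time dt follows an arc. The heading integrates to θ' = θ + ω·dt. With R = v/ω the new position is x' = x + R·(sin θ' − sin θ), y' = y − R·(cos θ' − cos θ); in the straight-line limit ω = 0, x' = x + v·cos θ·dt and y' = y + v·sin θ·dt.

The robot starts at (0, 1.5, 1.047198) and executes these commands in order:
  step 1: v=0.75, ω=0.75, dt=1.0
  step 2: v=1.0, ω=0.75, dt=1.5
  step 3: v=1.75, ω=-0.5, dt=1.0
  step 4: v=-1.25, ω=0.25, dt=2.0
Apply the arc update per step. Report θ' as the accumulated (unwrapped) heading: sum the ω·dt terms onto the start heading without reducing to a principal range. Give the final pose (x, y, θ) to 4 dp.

step 1: θ'=1.7972 (R=1.0000) → pose (0.1085, 2.2245, 1.7972)
step 2: θ'=2.9222 (R=1.3333) → pose (-0.9007, 3.2265, 2.9222)
step 3: θ'=2.4222 (R=-3.5000) → pose (-2.4452, 4.0099, 2.4222)
step 4: θ'=2.9222 (R=-5.0000) → pose (-0.2387, 2.8908, 2.9222)

(-0.2387, 2.8908, 2.9222)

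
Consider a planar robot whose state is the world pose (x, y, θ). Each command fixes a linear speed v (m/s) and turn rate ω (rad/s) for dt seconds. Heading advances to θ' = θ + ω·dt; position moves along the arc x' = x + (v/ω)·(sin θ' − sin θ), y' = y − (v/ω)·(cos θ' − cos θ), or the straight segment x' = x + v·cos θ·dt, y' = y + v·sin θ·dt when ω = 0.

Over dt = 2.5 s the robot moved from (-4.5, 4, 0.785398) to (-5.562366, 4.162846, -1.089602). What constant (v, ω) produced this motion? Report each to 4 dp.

v = -0.5000, ω = -0.7500

Δθ = -1.089602 − 0.785398 = -1.875000
ω = Δθ/dt = -1.875000/2.5 = -0.7500
R = Δx/(sin θ' − sin θ) = 0.6667
v = R·ω = 0.6667·-0.7500 = -0.5000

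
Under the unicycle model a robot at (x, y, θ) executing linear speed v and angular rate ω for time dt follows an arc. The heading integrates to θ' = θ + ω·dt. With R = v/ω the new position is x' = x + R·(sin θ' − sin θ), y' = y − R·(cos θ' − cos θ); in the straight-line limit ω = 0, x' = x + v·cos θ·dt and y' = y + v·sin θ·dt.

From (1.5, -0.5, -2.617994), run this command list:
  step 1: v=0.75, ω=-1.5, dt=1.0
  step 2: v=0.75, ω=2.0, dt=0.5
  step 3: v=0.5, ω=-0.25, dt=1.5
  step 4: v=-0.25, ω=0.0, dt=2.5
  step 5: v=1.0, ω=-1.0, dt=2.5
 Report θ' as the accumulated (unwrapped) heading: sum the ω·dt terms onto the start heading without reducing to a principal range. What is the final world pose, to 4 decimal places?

step 1: θ'=-4.1180 (R=-0.5000) → pose (0.8358, -0.3470, -4.1180)
step 2: θ'=-3.1180 (R=0.3750) → pose (0.5162, -0.1821, -3.1180)
step 3: θ'=-3.4930 (R=-2.0000) → pose (-0.2194, -0.0604, -3.4930)
step 4: θ'=-3.4930 (straight) → pose (0.3674, -0.2756, -3.4930)
step 5: θ'=-5.9930 (R=-1.0000) → pose (0.4255, 1.6215, -5.9930)

(0.4255, 1.6215, -5.9930)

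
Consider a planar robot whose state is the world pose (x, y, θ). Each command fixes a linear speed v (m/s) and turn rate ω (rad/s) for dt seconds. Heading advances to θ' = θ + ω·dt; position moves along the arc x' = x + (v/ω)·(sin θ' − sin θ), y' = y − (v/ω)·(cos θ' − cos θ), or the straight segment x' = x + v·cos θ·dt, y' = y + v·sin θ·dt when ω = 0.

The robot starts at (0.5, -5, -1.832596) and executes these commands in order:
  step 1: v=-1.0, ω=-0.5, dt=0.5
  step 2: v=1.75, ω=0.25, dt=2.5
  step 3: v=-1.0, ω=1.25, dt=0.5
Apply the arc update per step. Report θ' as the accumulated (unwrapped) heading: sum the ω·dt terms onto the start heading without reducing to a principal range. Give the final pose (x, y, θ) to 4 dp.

step 1: θ'=-2.0826 (R=2.0000) → pose (0.6881, -4.5381, -2.0826)
step 2: θ'=-1.4576 (R=7.0000) → pose (-0.1640, -8.7571, -1.4576)
step 3: θ'=-0.8326 (R=-0.8000) → pose (-0.3672, -8.3091, -0.8326)

(-0.3672, -8.3091, -0.8326)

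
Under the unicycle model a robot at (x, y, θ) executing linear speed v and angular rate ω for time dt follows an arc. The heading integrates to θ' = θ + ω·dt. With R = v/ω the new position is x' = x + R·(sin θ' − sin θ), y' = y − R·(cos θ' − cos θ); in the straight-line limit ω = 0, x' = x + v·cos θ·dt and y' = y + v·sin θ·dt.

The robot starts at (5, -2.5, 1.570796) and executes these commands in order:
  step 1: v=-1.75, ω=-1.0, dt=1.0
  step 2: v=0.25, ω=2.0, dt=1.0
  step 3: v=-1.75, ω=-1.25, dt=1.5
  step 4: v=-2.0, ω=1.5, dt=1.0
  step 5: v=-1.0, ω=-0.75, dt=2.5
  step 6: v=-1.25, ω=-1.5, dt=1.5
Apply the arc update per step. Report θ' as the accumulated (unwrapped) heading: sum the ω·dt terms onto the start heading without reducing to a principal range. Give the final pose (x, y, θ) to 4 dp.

step 1: θ'=0.5708 (R=1.7500) → pose (4.1955, -3.9726, 0.5708)
step 2: θ'=2.5708 (R=0.1250) → pose (4.1955, -3.7622, 2.5708)
step 3: θ'=0.6958 (R=1.4000) → pose (4.3365, -6.0148, 0.6958)
step 4: θ'=2.1958 (R=-1.3333) → pose (4.1099, -7.8183, 2.1958)
step 5: θ'=0.3208 (R=1.3333) → pose (3.4490, -9.8638, 0.3208)
step 6: θ'=-1.9292 (R=0.8333) → pose (2.4059, -8.7806, -1.9292)

(2.4059, -8.7806, -1.9292)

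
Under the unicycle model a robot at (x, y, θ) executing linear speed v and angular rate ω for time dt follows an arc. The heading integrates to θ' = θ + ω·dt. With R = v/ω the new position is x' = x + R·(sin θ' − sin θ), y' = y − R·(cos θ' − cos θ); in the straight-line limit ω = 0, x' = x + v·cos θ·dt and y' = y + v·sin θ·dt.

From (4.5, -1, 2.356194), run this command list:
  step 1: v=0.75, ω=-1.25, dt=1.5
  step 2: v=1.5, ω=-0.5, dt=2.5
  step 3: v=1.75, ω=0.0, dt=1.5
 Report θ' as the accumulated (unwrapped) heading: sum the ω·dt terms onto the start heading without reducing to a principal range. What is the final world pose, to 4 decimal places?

step 1: θ'=0.4812 (R=-0.6000) → pose (4.6466, -0.0439, 0.4812)
step 2: θ'=-0.7688 (R=-3.0000) → pose (8.1209, -0.5470, -0.7688)
step 3: θ'=-0.7688 (straight) → pose (10.0076, -2.3721, -0.7688)

(10.0076, -2.3721, -0.7688)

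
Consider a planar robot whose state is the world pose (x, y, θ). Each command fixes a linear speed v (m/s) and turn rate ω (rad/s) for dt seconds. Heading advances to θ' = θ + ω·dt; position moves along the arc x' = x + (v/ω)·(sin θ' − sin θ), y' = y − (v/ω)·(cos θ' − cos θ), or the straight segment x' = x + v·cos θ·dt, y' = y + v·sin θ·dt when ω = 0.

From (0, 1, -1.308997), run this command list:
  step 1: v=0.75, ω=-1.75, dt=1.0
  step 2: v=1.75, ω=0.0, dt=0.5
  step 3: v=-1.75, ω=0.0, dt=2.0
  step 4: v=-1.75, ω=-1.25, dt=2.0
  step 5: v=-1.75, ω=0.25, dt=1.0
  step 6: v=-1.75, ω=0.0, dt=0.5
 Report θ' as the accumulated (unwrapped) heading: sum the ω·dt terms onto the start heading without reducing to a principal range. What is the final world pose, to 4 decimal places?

(1.6358, -3.7996, -5.3090)

step 1: θ'=-3.0590 (R=-0.4286) → pose (-0.3786, 0.4620, -3.0590)
step 2: θ'=-3.0590 (straight) → pose (-1.2506, 0.3898, -3.0590)
step 3: θ'=-3.0590 (straight) → pose (2.2374, 0.6785, -3.0590)
step 4: θ'=-5.5590 (R=1.4000) → pose (3.2805, -1.7653, -5.5590)
step 5: θ'=-5.3090 (R=-7.0000) → pose (2.1275, -3.0757, -5.3090)
step 6: θ'=-5.3090 (straight) → pose (1.6358, -3.7996, -5.3090)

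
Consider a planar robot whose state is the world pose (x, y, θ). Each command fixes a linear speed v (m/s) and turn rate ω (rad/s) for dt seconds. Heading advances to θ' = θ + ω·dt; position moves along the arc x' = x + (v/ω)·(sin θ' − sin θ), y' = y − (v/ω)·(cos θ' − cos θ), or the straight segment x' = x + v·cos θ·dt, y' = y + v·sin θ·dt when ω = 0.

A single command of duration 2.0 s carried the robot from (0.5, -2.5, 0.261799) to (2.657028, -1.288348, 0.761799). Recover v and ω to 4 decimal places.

v = 1.2500, ω = 0.2500

Δθ = 0.761799 − 0.261799 = 0.500000
ω = Δθ/dt = 0.500000/2.0 = 0.2500
R = Δx/(sin θ' − sin θ) = 5.0000
v = R·ω = 5.0000·0.2500 = 1.2500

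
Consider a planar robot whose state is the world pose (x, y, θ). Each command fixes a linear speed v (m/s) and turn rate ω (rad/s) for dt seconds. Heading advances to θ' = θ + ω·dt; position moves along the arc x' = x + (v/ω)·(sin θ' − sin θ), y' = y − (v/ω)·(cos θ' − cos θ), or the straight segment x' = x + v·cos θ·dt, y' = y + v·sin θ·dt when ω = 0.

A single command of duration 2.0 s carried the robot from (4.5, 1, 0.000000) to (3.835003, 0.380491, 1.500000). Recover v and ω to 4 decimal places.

Δθ = 1.500000 − 0.000000 = 1.500000
ω = Δθ/dt = 1.500000/2.0 = 0.7500
R = Δx/(sin θ' − sin θ) = -0.6667
v = R·ω = -0.6667·0.7500 = -0.5000

v = -0.5000, ω = 0.7500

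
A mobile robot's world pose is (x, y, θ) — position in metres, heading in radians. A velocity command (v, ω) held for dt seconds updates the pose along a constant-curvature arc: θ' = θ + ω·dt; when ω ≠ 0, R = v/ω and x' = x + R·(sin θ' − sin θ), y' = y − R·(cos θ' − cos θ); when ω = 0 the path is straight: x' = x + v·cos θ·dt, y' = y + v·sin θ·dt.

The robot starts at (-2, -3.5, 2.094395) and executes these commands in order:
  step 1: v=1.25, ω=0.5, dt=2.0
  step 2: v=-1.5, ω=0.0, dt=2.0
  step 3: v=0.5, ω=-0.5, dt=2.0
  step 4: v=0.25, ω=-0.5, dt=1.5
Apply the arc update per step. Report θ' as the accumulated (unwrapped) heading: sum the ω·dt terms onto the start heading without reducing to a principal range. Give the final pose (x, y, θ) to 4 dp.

step 1: θ'=3.0944 (R=2.5000) → pose (-4.0471, -2.2528, 3.0944)
step 2: θ'=3.0944 (straight) → pose (-1.0505, -2.3943, 3.0944)
step 3: θ'=2.0944 (R=-1.0000) → pose (-1.8693, -1.8954, 2.0944)
step 4: θ'=1.3444 (R=-0.5000) → pose (-1.9235, -1.5332, 1.3444)

(-1.9235, -1.5332, 1.3444)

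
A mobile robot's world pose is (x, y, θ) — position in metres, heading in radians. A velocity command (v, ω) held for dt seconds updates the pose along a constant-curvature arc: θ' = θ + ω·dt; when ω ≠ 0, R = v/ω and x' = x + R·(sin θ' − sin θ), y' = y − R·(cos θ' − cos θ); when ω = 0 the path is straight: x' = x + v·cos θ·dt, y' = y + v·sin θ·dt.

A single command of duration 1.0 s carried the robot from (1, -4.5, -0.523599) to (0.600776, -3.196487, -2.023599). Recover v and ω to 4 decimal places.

Δθ = -2.023599 − -0.523599 = -1.500000
ω = Δθ/dt = -1.500000/1.0 = -1.5000
R = −Δy/(cos θ' − cos θ) = 1.0000
v = R·ω = 1.0000·-1.5000 = -1.5000

v = -1.5000, ω = -1.5000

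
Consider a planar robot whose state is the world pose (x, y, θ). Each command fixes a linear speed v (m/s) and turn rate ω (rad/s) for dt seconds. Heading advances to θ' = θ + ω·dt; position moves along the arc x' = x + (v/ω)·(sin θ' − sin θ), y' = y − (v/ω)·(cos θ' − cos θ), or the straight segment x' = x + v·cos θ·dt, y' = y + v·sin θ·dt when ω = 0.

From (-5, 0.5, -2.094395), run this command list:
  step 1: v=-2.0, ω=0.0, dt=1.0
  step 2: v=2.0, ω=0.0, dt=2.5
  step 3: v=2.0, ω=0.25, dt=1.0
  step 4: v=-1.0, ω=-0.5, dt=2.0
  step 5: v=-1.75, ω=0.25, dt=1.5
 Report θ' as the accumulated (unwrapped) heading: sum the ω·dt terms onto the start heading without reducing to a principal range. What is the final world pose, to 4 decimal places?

(-3.6253, -1.3486, -2.4694)

step 1: θ'=-2.0944 (straight) → pose (-4.0000, 2.2321, -2.0944)
step 2: θ'=-2.0944 (straight) → pose (-6.5000, -2.0981, -2.0944)
step 3: θ'=-1.8444 (R=8.0000) → pose (-7.2742, -3.9365, -1.8444)
step 4: θ'=-2.8444 (R=2.0000) → pose (-5.9343, -2.5646, -2.8444)
step 5: θ'=-2.4694 (R=-7.0000) → pose (-3.6253, -1.3486, -2.4694)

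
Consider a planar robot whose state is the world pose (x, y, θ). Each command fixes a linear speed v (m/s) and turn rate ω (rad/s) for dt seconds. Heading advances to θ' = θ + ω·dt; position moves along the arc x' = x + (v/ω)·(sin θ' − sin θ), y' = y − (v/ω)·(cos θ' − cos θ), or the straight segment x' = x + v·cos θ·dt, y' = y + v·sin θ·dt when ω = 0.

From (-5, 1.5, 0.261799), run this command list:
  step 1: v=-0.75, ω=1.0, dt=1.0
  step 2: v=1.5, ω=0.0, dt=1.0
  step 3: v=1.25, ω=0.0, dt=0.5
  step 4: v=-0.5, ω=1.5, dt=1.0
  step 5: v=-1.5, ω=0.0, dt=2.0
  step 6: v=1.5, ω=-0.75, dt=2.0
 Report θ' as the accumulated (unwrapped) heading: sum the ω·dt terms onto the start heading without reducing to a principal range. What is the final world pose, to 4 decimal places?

step 1: θ'=1.2618 (R=-0.7500) → pose (-5.5204, 1.0036, 1.2618)
step 2: θ'=1.2618 (straight) → pose (-5.0642, 2.4326, 1.2618)
step 3: θ'=1.2618 (straight) → pose (-4.8741, 3.0280, 1.2618)
step 4: θ'=2.7618 (R=-0.3333) → pose (-4.6802, 2.6170, 2.7618)
step 5: θ'=2.7618 (straight) → pose (-1.8940, 1.5049, 2.7618)
step 6: θ'=1.2618 (R=-2.0000) → pose (-3.0578, 3.9705, 1.2618)

(-3.0578, 3.9705, 1.2618)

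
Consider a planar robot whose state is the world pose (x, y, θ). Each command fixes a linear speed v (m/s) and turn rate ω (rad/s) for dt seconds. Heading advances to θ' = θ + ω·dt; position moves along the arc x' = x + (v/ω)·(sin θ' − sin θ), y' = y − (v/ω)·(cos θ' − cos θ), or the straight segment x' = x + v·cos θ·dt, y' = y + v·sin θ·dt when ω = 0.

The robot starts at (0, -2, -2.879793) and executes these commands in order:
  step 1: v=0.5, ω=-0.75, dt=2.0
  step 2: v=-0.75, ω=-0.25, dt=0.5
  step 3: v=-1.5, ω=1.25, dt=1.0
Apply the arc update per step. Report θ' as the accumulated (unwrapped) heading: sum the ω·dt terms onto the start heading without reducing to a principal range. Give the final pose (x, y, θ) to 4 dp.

step 1: θ'=-4.3798 (R=-0.6667) → pose (-0.8027, -1.5737, -4.3798)
step 2: θ'=-4.5048 (R=3.0000) → pose (-0.7027, -1.9349, -4.5048)
step 3: θ'=-3.2548 (R=-1.2000) → pose (0.3360, -2.8799, -3.2548)

(0.3360, -2.8799, -3.2548)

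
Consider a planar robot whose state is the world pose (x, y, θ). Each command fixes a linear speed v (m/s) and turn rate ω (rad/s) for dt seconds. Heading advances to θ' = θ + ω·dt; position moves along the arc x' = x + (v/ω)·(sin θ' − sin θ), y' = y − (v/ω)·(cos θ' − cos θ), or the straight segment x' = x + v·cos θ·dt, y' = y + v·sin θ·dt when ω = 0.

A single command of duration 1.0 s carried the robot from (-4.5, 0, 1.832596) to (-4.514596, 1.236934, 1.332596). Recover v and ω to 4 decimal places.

v = 1.2500, ω = -0.5000

Δθ = 1.332596 − 1.832596 = -0.500000
ω = Δθ/dt = -0.500000/1.0 = -0.5000
R = −Δy/(cos θ' − cos θ) = -2.5000
v = R·ω = -2.5000·-0.5000 = 1.2500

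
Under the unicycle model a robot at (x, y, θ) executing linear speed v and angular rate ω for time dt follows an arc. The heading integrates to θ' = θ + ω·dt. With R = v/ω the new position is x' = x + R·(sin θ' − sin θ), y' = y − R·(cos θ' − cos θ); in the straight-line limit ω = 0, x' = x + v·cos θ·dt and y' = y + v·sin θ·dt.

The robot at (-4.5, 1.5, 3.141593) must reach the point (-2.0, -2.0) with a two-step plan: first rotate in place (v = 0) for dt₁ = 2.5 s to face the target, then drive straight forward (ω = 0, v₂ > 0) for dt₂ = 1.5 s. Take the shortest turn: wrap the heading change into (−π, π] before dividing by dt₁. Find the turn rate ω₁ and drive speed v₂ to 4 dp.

heading to target = atan2(-2−1.5, -2−-4.5) = -0.9505
Δθ = wrap(-0.9505 − 3.1416) = 2.1910; ω₁ = Δθ/dt₁ = 0.8764
distance = √((-2−-4.5)² + (-2−1.5)²) = 4.3012; v₂ = distance/dt₂ = 2.8674

ω₁ = 0.8764, v₂ = 2.8674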